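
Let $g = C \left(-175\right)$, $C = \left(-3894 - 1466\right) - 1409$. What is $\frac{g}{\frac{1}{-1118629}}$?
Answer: $-1325099947675$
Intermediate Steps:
$C = -6769$ ($C = -5360 - 1409 = -6769$)
$g = 1184575$ ($g = \left(-6769\right) \left(-175\right) = 1184575$)
$\frac{g}{\frac{1}{-1118629}} = \frac{1184575}{\frac{1}{-1118629}} = \frac{1184575}{- \frac{1}{1118629}} = 1184575 \left(-1118629\right) = -1325099947675$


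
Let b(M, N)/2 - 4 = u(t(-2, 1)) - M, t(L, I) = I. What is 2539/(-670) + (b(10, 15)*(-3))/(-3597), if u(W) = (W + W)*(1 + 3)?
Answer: -3041581/803330 ≈ -3.7862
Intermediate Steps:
u(W) = 8*W (u(W) = (2*W)*4 = 8*W)
b(M, N) = 24 - 2*M (b(M, N) = 8 + 2*(8*1 - M) = 8 + 2*(8 - M) = 8 + (16 - 2*M) = 24 - 2*M)
2539/(-670) + (b(10, 15)*(-3))/(-3597) = 2539/(-670) + ((24 - 2*10)*(-3))/(-3597) = 2539*(-1/670) + ((24 - 20)*(-3))*(-1/3597) = -2539/670 + (4*(-3))*(-1/3597) = -2539/670 - 12*(-1/3597) = -2539/670 + 4/1199 = -3041581/803330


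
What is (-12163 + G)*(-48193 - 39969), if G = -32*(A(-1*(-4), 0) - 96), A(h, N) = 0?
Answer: 801480742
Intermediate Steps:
G = 3072 (G = -32*(0 - 96) = -32*(-96) = 3072)
(-12163 + G)*(-48193 - 39969) = (-12163 + 3072)*(-48193 - 39969) = -9091*(-88162) = 801480742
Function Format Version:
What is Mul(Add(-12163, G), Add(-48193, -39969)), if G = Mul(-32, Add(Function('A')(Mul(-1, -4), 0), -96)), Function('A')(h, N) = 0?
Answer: 801480742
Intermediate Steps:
G = 3072 (G = Mul(-32, Add(0, -96)) = Mul(-32, -96) = 3072)
Mul(Add(-12163, G), Add(-48193, -39969)) = Mul(Add(-12163, 3072), Add(-48193, -39969)) = Mul(-9091, -88162) = 801480742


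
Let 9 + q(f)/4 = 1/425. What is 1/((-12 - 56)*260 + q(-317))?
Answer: -425/7529296 ≈ -5.6446e-5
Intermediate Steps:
q(f) = -15296/425 (q(f) = -36 + 4/425 = -15296/425)
1/((-12 - 56)*260 + q(-317)) = 1/((-12 - 56)*260 - 15296/425) = 1/(-68*260 - 15296/425) = 1/(-17680 - 15296/425) = 1/(-7529296/425) = -425/7529296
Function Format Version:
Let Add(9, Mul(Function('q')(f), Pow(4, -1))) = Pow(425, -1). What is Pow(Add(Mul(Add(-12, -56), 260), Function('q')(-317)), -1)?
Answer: Rational(-425, 7529296) ≈ -5.6446e-5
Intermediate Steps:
Function('q')(f) = Rational(-15296, 425) (Function('q')(f) = Add(-36, Mul(4, Pow(425, -1))) = Add(-36, Mul(4, Rational(1, 425))) = Add(-36, Rational(4, 425)) = Rational(-15296, 425))
Pow(Add(Mul(Add(-12, -56), 260), Function('q')(-317)), -1) = Pow(Add(Mul(Add(-12, -56), 260), Rational(-15296, 425)), -1) = Pow(Add(Mul(-68, 260), Rational(-15296, 425)), -1) = Pow(Add(-17680, Rational(-15296, 425)), -1) = Pow(Rational(-7529296, 425), -1) = Rational(-425, 7529296)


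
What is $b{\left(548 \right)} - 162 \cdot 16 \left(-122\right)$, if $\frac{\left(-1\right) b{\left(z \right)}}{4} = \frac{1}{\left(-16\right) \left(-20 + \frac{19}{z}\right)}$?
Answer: $\frac{3459806647}{10941} \approx 3.1622 \cdot 10^{5}$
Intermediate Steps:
$b{\left(z \right)} = - \frac{4}{320 - \frac{304}{z}}$ ($b{\left(z \right)} = - \frac{4}{\left(-16\right) \left(-20 + \frac{19}{z}\right)} = - \frac{4}{320 - \frac{304}{z}}$)
$b{\left(548 \right)} - 162 \cdot 16 \left(-122\right) = \left(-1\right) 548 \frac{1}{-76 + 80 \cdot 548} - 162 \cdot 16 \left(-122\right) = \left(-1\right) 548 \frac{1}{-76 + 43840} - 2592 \left(-122\right) = \left(-1\right) 548 \cdot \frac{1}{43764} - -316224 = \left(-1\right) 548 \cdot \frac{1}{43764} + 316224 = - \frac{137}{10941} + 316224 = \frac{3459806647}{10941}$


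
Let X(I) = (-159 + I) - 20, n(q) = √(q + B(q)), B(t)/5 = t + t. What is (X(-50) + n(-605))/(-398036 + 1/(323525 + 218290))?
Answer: 124075635/215661875339 - 5959965*I*√55/215661875339 ≈ 0.00057532 - 0.00020495*I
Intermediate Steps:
B(t) = 10*t (B(t) = 5*(t + t) = 5*(2*t) = 10*t)
n(q) = √11*√q (n(q) = √(q + 10*q) = √(11*q) = √11*√q)
X(I) = -179 + I
(X(-50) + n(-605))/(-398036 + 1/(323525 + 218290)) = ((-179 - 50) + √11*√(-605))/(-398036 + 1/(323525 + 218290)) = (-229 + √11*(11*I*√5))/(-398036 + 1/541815) = (-229 + 11*I*√55)/(-398036 + 1/541815) = (-229 + 11*I*√55)/(-215661875339/541815) = (-229 + 11*I*√55)*(-541815/215661875339) = 124075635/215661875339 - 5959965*I*√55/215661875339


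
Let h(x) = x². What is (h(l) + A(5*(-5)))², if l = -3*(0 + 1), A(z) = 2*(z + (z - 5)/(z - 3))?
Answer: 73984/49 ≈ 1509.9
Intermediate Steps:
A(z) = 2*z + 2*(-5 + z)/(-3 + z) (A(z) = 2*(z + (-5 + z)/(-3 + z)) = 2*z + 2*(-5 + z)/(-3 + z))
l = -3 (l = -3*1 = -3)
(h(l) + A(5*(-5)))² = ((-3)² + 2*(-5 + (5*(-5))² - 10*(-5))/(-3 + 5*(-5)))² = (9 + 2*(-5 + (-25)² - 2*(-25))/(-3 - 25))² = (9 + 2*(-5 + 625 + 50)/(-28))² = (9 + 2*(-1/28)*670)² = (9 - 335/7)² = (-272/7)² = 73984/49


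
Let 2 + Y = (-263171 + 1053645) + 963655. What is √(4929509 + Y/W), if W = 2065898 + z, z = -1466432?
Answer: √4016931673132346/28546 ≈ 2220.3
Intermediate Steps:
Y = 1754127 (Y = -2 + ((-263171 + 1053645) + 963655) = -2 + (790474 + 963655) = -2 + 1754129 = 1754127)
W = 599466 (W = 2065898 - 1466432 = 599466)
√(4929509 + Y/W) = √(4929509 + 1754127/599466) = √(4929509 + 1754127*(1/599466)) = √(4929509 + 584709/199822) = √(985024932107/199822) = √4016931673132346/28546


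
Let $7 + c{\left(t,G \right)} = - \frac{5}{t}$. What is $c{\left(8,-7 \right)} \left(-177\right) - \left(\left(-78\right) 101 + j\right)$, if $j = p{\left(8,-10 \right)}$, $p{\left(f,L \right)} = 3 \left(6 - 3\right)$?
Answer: $\frac{73749}{8} \approx 9218.6$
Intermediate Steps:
$p{\left(f,L \right)} = 9$ ($p{\left(f,L \right)} = 3 \cdot 3 = 9$)
$c{\left(t,G \right)} = -7 - \frac{5}{t}$
$j = 9$
$c{\left(8,-7 \right)} \left(-177\right) - \left(\left(-78\right) 101 + j\right) = \left(-7 - \frac{5}{8}\right) \left(-177\right) - \left(\left(-78\right) 101 + 9\right) = \left(-7 - \frac{5}{8}\right) \left(-177\right) - \left(-7878 + 9\right) = \left(-7 - \frac{5}{8}\right) \left(-177\right) - -7869 = \left(- \frac{61}{8}\right) \left(-177\right) + 7869 = \frac{10797}{8} + 7869 = \frac{73749}{8}$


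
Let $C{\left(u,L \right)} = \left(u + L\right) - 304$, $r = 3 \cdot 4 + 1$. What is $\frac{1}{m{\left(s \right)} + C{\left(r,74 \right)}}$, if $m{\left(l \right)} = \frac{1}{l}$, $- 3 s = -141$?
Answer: $- \frac{47}{10198} \approx -0.0046088$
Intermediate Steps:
$s = 47$ ($s = \left(- \frac{1}{3}\right) \left(-141\right) = 47$)
$r = 13$ ($r = 12 + 1 = 13$)
$C{\left(u,L \right)} = -304 + L + u$ ($C{\left(u,L \right)} = \left(L + u\right) - 304 = -304 + L + u$)
$\frac{1}{m{\left(s \right)} + C{\left(r,74 \right)}} = \frac{1}{\frac{1}{47} + \left(-304 + 74 + 13\right)} = \frac{1}{\frac{1}{47} - 217} = \frac{1}{- \frac{10198}{47}} = - \frac{47}{10198}$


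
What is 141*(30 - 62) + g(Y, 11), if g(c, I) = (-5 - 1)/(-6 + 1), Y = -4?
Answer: -22554/5 ≈ -4510.8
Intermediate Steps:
g(c, I) = 6/5 (g(c, I) = -6/(-5) = -6*(-1/5) = 6/5)
141*(30 - 62) + g(Y, 11) = 141*(30 - 62) + 6/5 = 141*(-32) + 6/5 = -4512 + 6/5 = -22554/5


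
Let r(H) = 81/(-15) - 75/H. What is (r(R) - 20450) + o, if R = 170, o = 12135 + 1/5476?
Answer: -3873018649/465460 ≈ -8320.8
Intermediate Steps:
o = 66451261/5476 (o = 12135 + 1/5476 = 66451261/5476 ≈ 12135.)
r(H) = -27/5 - 75/H (r(H) = 81*(-1/15) - 75/H = -27/5 - 75/H)
(r(R) - 20450) + o = ((-27/5 - 75/170) - 20450) + 66451261/5476 = ((-27/5 - 75*1/170) - 20450) + 66451261/5476 = ((-27/5 - 15/34) - 20450) + 66451261/5476 = (-993/170 - 20450) + 66451261/5476 = -3477493/170 + 66451261/5476 = -3873018649/465460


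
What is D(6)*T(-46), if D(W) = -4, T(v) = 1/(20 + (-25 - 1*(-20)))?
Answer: -4/15 ≈ -0.26667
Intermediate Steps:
T(v) = 1/15 (T(v) = 1/(20 + (-25 + 20)) = 1/(20 - 5) = 1/15)
D(6)*T(-46) = -4*1/15 = -4/15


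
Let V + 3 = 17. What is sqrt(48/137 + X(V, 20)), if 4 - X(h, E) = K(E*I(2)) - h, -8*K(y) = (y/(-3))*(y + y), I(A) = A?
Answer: I*sqrt(19423038)/411 ≈ 10.723*I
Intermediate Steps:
K(y) = y**2/12 (K(y) = -y/(-3)*(y + y)/8 = -y*(-1/3)*2*y/8 = -(-y/3)*2*y/8 = -(-1)*y**2/12 = y**2/12)
V = 14 (V = -3 + 17 = 14)
X(h, E) = 4 + h - E**2/3 (X(h, E) = 4 - ((E*2)**2/12 - h) = 4 - ((2*E)**2/12 - h) = 4 - ((4*E**2)/12 - h) = 4 - (E**2/3 - h) = 4 - (-h + E**2/3) = 4 + (h - E**2/3) = 4 + h - E**2/3)
sqrt(48/137 + X(V, 20)) = sqrt(48/137 + (4 + 14 - 1/3*20**2)) = sqrt(48*(1/137) + (4 + 14 - 1/3*400)) = sqrt(48/137 + (4 + 14 - 400/3)) = sqrt(48/137 - 346/3) = sqrt(-47258/411) = I*sqrt(19423038)/411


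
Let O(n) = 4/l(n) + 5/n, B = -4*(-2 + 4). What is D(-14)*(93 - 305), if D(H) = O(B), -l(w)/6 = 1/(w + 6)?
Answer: -901/6 ≈ -150.17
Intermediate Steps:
B = -8 (B = -4*2 = -8)
l(w) = -6/(6 + w) (l(w) = -6/(w + 6) = -6/(6 + w))
O(n) = -4 + 5/n - 2*n/3 (O(n) = 4/((-6/(6 + n))) + 5/n = 4*(-1 - n/6) + 5/n = (-4 - 2*n/3) + 5/n = -4 + 5/n - 2*n/3)
D(H) = 17/24 (D(H) = -4 + 5/(-8) - ⅔*(-8) = -4 + 5*(-⅛) + 16/3 = -4 - 5/8 + 16/3 = 17/24)
D(-14)*(93 - 305) = 17*(93 - 305)/24 = (17/24)*(-212) = -901/6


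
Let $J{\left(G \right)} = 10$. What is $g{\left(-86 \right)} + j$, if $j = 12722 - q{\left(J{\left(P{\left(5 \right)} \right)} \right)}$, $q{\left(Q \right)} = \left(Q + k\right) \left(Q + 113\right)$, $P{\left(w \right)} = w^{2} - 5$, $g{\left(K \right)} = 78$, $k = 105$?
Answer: $-1345$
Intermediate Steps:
$P{\left(w \right)} = -5 + w^{2}$ ($P{\left(w \right)} = w^{2} - 5 = -5 + w^{2}$)
$q{\left(Q \right)} = \left(105 + Q\right) \left(113 + Q\right)$ ($q{\left(Q \right)} = \left(Q + 105\right) \left(Q + 113\right) = \left(105 + Q\right) \left(113 + Q\right)$)
$j = -1423$ ($j = 12722 - \left(11865 + 10^{2} + 218 \cdot 10\right) = 12722 - \left(11865 + 100 + 2180\right) = 12722 - 14145 = -1423$)
$g{\left(-86 \right)} + j = 78 - 1423 = -1345$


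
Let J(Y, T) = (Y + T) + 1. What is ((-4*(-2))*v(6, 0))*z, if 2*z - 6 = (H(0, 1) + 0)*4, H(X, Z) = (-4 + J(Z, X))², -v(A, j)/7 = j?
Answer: 0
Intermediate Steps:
v(A, j) = -7*j
J(Y, T) = 1 + T + Y (J(Y, T) = (T + Y) + 1 = 1 + T + Y)
H(X, Z) = (-3 + X + Z)² (H(X, Z) = (-4 + (1 + X + Z))² = (-3 + X + Z)²)
z = 11 (z = 3 + (((-3 + 0 + 1)² + 0)*4)/2 = 3 + (((-2)² + 0)*4)/2 = 3 + ((4 + 0)*4)/2 = 3 + (4*4)/2 = 3 + (½)*16 = 3 + 8 = 11)
((-4*(-2))*v(6, 0))*z = ((-4*(-2))*(-7*0))*11 = (8*0)*11 = 0*11 = 0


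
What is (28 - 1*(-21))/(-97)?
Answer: -49/97 ≈ -0.50515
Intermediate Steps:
(28 - 1*(-21))/(-97) = (28 + 21)*(-1/97) = 49*(-1/97) = -49/97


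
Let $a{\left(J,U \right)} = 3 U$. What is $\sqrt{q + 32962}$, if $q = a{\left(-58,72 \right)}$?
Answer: $\sqrt{33178} \approx 182.15$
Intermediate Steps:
$q = 216$ ($q = 3 \cdot 72 = 216$)
$\sqrt{q + 32962} = \sqrt{216 + 32962} = \sqrt{33178}$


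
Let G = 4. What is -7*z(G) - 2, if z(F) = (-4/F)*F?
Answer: 26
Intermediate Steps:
z(F) = -4
-7*z(G) - 2 = -7*(-4) - 2 = 28 - 2 = 26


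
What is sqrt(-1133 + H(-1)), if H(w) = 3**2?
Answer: 2*I*sqrt(281) ≈ 33.526*I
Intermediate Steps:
H(w) = 9
sqrt(-1133 + H(-1)) = sqrt(-1133 + 9) = sqrt(-1124) = 2*I*sqrt(281)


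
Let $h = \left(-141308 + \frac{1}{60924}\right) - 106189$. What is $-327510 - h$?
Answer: $- \frac{4874712013}{60924} \approx -80013.0$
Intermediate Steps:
$h = - \frac{15078507227}{60924}$ ($h = \left(-141308 + \frac{1}{60924}\right) - 106189 = - \frac{8609048591}{60924} - 106189 = - \frac{15078507227}{60924} \approx -2.475 \cdot 10^{5}$)
$-327510 - h = -327510 - - \frac{15078507227}{60924} = -327510 + \frac{15078507227}{60924} = - \frac{4874712013}{60924}$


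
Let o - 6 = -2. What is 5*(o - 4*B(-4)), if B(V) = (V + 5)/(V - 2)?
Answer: 70/3 ≈ 23.333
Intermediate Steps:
o = 4 (o = 6 - 2 = 4)
B(V) = (5 + V)/(-2 + V)
5*(o - 4*B(-4)) = 5*(4 - 4*(5 - 4)/(-2 - 4)) = 5*(4 - 4/(-6)) = 5*(4 - (-2)/3) = 5*(4 - 4*(-1/6)) = 5*(4 + 2/3) = 5*(14/3) = 70/3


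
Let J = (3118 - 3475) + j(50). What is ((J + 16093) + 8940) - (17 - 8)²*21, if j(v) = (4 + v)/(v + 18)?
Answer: 781177/34 ≈ 22976.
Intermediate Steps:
j(v) = (4 + v)/(18 + v)
J = -12111/34 (J = (3118 - 3475) + (4 + 50)/(18 + 50) = -357 + 54/68 = -357 + (1/68)*54 = -357 + 27/34 = -12111/34 ≈ -356.21)
((J + 16093) + 8940) - (17 - 8)²*21 = ((-12111/34 + 16093) + 8940) - (17 - 8)²*21 = (535051/34 + 8940) - 9²*21 = 839011/34 - 81*21 = 839011/34 - 1*1701 = 839011/34 - 1701 = 781177/34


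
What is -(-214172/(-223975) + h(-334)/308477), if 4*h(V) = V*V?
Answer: -72313574819/69091136075 ≈ -1.0466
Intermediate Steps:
h(V) = V²/4 (h(V) = (V*V)/4 = V²/4)
-(-214172/(-223975) + h(-334)/308477) = -(-214172/(-223975) + ((¼)*(-334)²)/308477) = -(-214172*(-1/223975) + ((¼)*111556)*(1/308477)) = -(214172/223975 + 27889*(1/308477)) = -(214172/223975 + 27889/308477) = -1*72313574819/69091136075 = -72313574819/69091136075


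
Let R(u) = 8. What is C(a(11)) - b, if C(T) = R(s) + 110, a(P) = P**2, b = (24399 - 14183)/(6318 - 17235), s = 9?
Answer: 1298422/10917 ≈ 118.94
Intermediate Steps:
b = -10216/10917 (b = 10216/(-10917) = 10216*(-1/10917) = -10216/10917 ≈ -0.93579)
C(T) = 118 (C(T) = 8 + 110 = 118)
C(a(11)) - b = 118 - 1*(-10216/10917) = 118 + 10216/10917 = 1298422/10917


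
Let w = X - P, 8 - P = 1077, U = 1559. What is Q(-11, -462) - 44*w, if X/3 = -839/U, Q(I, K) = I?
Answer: -73235525/1559 ≈ -46976.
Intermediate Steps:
X = -2517/1559 (X = 3*(-839/1559) = -2517/1559 ≈ -1.6145)
P = -1069 (P = 8 - 1*1077 = 8 - 1077 = -1069)
w = 1664054/1559 (w = -2517/1559 - 1*(-1069) = -2517/1559 + 1069 = 1664054/1559 ≈ 1067.4)
Q(-11, -462) - 44*w = -11 - 44*1664054/1559 = -11 - 73218376/1559 = -73235525/1559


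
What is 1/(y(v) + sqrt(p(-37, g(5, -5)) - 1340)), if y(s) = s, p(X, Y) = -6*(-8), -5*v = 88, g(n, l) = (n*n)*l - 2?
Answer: -110/10011 - 25*I*sqrt(323)/20022 ≈ -0.010988 - 0.022441*I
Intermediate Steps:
g(n, l) = -2 + l*n**2 (g(n, l) = n**2*l - 2 = l*n**2 - 2 = -2 + l*n**2)
v = -88/5 (v = -1/5*88 = -88/5 ≈ -17.600)
p(X, Y) = 48
1/(y(v) + sqrt(p(-37, g(5, -5)) - 1340)) = 1/(-88/5 + sqrt(48 - 1340)) = 1/(-88/5 + sqrt(-1292)) = 1/(-88/5 + 2*I*sqrt(323))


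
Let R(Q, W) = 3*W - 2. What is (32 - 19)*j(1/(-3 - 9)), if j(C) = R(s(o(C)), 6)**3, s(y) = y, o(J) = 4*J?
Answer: 53248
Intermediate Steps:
R(Q, W) = -2 + 3*W
j(C) = 4096 (j(C) = (-2 + 3*6)**3 = (-2 + 18)**3 = 16**3 = 4096)
(32 - 19)*j(1/(-3 - 9)) = (32 - 19)*4096 = 13*4096 = 53248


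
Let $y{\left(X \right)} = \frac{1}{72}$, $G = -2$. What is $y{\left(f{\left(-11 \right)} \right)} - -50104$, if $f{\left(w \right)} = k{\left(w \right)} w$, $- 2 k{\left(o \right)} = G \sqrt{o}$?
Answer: $\frac{3607489}{72} \approx 50104.0$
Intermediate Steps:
$k{\left(o \right)} = \sqrt{o}$ ($k{\left(o \right)} = - \frac{\left(-2\right) \sqrt{o}}{2} = \sqrt{o}$)
$f{\left(w \right)} = w^{\frac{3}{2}}$ ($f{\left(w \right)} = \sqrt{w} w = w^{\frac{3}{2}}$)
$y{\left(X \right)} = \frac{1}{72}$
$y{\left(f{\left(-11 \right)} \right)} - -50104 = \frac{1}{72} - -50104 = \frac{1}{72} + 50104 = \frac{3607489}{72}$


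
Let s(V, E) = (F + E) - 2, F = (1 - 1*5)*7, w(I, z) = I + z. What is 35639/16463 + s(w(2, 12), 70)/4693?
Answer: 167912347/77260859 ≈ 2.1733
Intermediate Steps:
F = -28 (F = (1 - 5)*7 = -4*7 = -28)
s(V, E) = -30 + E (s(V, E) = (-28 + E) - 2 = -30 + E)
35639/16463 + s(w(2, 12), 70)/4693 = 35639/16463 + (-30 + 70)/4693 = 35639*(1/16463) + 40*(1/4693) = 35639/16463 + 40/4693 = 167912347/77260859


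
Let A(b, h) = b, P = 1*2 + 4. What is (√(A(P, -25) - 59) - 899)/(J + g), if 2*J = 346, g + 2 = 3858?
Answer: -899/4029 + I*√53/4029 ≈ -0.22313 + 0.0018069*I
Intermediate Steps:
g = 3856 (g = -2 + 3858 = 3856)
P = 6 (P = 2 + 4 = 6)
J = 173 (J = (½)*346 = 173)
(√(A(P, -25) - 59) - 899)/(J + g) = (√(6 - 59) - 899)/(173 + 3856) = (√(-53) - 899)/4029 = (I*√53 - 899)*(1/4029) = (-899 + I*√53)*(1/4029) = -899/4029 + I*√53/4029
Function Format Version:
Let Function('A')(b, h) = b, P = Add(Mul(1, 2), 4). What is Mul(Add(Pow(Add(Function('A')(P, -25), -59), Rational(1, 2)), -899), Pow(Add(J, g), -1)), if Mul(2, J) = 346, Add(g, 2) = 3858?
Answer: Add(Rational(-899, 4029), Mul(Rational(1, 4029), I, Pow(53, Rational(1, 2)))) ≈ Add(-0.22313, Mul(0.0018069, I))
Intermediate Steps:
g = 3856 (g = Add(-2, 3858) = 3856)
P = 6 (P = Add(2, 4) = 6)
J = 173 (J = Mul(Rational(1, 2), 346) = 173)
Mul(Add(Pow(Add(Function('A')(P, -25), -59), Rational(1, 2)), -899), Pow(Add(J, g), -1)) = Mul(Add(Pow(Add(6, -59), Rational(1, 2)), -899), Pow(Add(173, 3856), -1)) = Mul(Add(Pow(-53, Rational(1, 2)), -899), Pow(4029, -1)) = Mul(Add(Mul(I, Pow(53, Rational(1, 2))), -899), Rational(1, 4029)) = Mul(Add(-899, Mul(I, Pow(53, Rational(1, 2)))), Rational(1, 4029)) = Add(Rational(-899, 4029), Mul(Rational(1, 4029), I, Pow(53, Rational(1, 2))))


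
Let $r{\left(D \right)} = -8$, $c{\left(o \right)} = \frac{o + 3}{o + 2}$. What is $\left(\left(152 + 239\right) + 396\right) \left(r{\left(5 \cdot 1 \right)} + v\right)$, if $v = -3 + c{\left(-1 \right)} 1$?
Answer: $-7083$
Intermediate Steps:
$c{\left(o \right)} = \frac{3 + o}{2 + o}$
$v = -1$ ($v = -3 + \frac{3 - 1}{2 - 1} \cdot 1 = -3 + 1^{-1} \cdot 2 \cdot 1 = -3 + 1 \cdot 2 \cdot 1 = -3 + 2 \cdot 1 = -3 + 2 = -1$)
$\left(\left(152 + 239\right) + 396\right) \left(r{\left(5 \cdot 1 \right)} + v\right) = \left(\left(152 + 239\right) + 396\right) \left(-8 - 1\right) = \left(391 + 396\right) \left(-9\right) = 787 \left(-9\right) = -7083$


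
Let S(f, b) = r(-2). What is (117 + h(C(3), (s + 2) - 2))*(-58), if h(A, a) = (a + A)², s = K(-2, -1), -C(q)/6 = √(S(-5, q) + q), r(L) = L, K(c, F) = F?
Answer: -9628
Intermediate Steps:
S(f, b) = -2
C(q) = -6*√(-2 + q)
s = -1
h(A, a) = (A + a)²
(117 + h(C(3), (s + 2) - 2))*(-58) = (117 + (-6*√(-2 + 3) + ((-1 + 2) - 2))²)*(-58) = (117 + (-6*√1 + (1 - 2))²)*(-58) = (117 + (-6*1 - 1)²)*(-58) = (117 + (-6 - 1)²)*(-58) = (117 + (-7)²)*(-58) = (117 + 49)*(-58) = 166*(-58) = -9628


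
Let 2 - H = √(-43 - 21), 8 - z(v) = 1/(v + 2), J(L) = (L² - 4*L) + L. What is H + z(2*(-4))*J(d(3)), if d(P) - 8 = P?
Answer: 2162/3 - 8*I ≈ 720.67 - 8.0*I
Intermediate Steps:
d(P) = 8 + P
J(L) = L² - 3*L
z(v) = 8 - 1/(2 + v) (z(v) = 8 - 1/(v + 2) = 8 - 1/(2 + v))
H = 2 - 8*I (H = 2 - √(-43 - 21) = 2 - √(-64) = 2 - 8*I ≈ 2.0 - 8.0*I)
H + z(2*(-4))*J(d(3)) = (2 - 8*I) + ((15 + 8*(2*(-4)))/(2 + 2*(-4)))*((8 + 3)*(-3 + (8 + 3))) = (2 - 8*I) + ((15 + 8*(-8))/(2 - 8))*(11*(-3 + 11)) = (2 - 8*I) + ((15 - 64)/(-6))*(11*8) = (2 - 8*I) - ⅙*(-49)*88 = (2 - 8*I) + (49/6)*88 = (2 - 8*I) + 2156/3 = 2162/3 - 8*I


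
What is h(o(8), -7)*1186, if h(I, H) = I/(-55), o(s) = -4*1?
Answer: 4744/55 ≈ 86.255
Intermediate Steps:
o(s) = -4
h(I, H) = -I/55 (h(I, H) = I*(-1/55) = -I/55)
h(o(8), -7)*1186 = -1/55*(-4)*1186 = (4/55)*1186 = 4744/55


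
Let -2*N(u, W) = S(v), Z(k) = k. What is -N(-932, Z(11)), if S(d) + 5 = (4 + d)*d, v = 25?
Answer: 360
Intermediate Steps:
S(d) = -5 + d*(4 + d) (S(d) = -5 + (4 + d)*d = -5 + d*(4 + d))
N(u, W) = -360 (N(u, W) = -(-5 + 25² + 4*25)/2 = -(-5 + 625 + 100)/2 = -½*720 = -360)
-N(-932, Z(11)) = -1*(-360) = 360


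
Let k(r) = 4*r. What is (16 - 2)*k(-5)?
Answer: -280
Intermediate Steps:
(16 - 2)*k(-5) = (16 - 2)*(4*(-5)) = 14*(-20) = -280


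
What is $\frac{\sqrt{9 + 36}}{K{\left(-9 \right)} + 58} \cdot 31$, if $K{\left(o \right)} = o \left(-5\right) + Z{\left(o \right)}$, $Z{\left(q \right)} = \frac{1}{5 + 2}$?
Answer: $\frac{651 \sqrt{5}}{722} \approx 2.0162$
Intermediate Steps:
$Z{\left(q \right)} = \frac{1}{7}$
$K{\left(o \right)} = \frac{1}{7} - 5 o$ ($K{\left(o \right)} = o \left(-5\right) + \frac{1}{7} = - 5 o + \frac{1}{7} = \frac{1}{7} - 5 o$)
$\frac{\sqrt{9 + 36}}{K{\left(-9 \right)} + 58} \cdot 31 = \frac{\sqrt{9 + 36}}{\left(\frac{1}{7} - -45\right) + 58} \cdot 31 = \frac{\sqrt{45}}{\left(\frac{1}{7} + 45\right) + 58} \cdot 31 = \frac{3 \sqrt{5}}{\frac{316}{7} + 58} \cdot 31 = \frac{3 \sqrt{5}}{\frac{722}{7}} \cdot 31 = \frac{7 \cdot 3 \sqrt{5}}{722} \cdot 31 = \frac{21 \sqrt{5}}{722} \cdot 31 = \frac{651 \sqrt{5}}{722}$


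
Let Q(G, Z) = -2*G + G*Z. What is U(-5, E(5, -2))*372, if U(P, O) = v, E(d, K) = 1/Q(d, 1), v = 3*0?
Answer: 0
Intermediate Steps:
v = 0
E(d, K) = -1/d (E(d, K) = 1/(d*(-2 + 1)) = 1/(d*(-1)) = 1/(-d) = -1/d)
U(P, O) = 0
U(-5, E(5, -2))*372 = 0*372 = 0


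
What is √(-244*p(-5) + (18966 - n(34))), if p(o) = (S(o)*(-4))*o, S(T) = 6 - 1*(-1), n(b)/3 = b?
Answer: 8*I*√239 ≈ 123.68*I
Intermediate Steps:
n(b) = 3*b
S(T) = 7 (S(T) = 6 + 1 = 7)
p(o) = -28*o (p(o) = (7*(-4))*o = -28*o)
√(-244*p(-5) + (18966 - n(34))) = √(-(-6832)*(-5) + (18966 - 3*34)) = √(-244*140 + (18966 - 1*102)) = √(-34160 + (18966 - 102)) = √(-34160 + 18864) = √(-15296) = 8*I*√239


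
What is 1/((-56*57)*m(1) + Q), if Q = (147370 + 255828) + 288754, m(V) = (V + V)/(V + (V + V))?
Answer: 1/689824 ≈ 1.4496e-6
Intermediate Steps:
m(V) = ⅔ (m(V) = (2*V)/(V + 2*V) = (2*V)/((3*V)) = (2*V)*(1/(3*V)) = ⅔)
Q = 691952 (Q = 403198 + 288754 = 691952)
1/((-56*57)*m(1) + Q) = 1/(-56*57*(⅔) + 691952) = 1/(-3192*⅔ + 691952) = 1/(-2128 + 691952) = 1/689824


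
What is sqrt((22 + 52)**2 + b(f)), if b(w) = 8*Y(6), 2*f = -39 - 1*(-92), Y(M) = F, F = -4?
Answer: 2*sqrt(1361) ≈ 73.783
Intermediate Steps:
Y(M) = -4
f = 53/2 (f = (-39 - 1*(-92))/2 = (-39 + 92)/2 = (1/2)*53 = 53/2 ≈ 26.500)
b(w) = -32 (b(w) = 8*(-4) = -32)
sqrt((22 + 52)**2 + b(f)) = sqrt((22 + 52)**2 - 32) = sqrt(74**2 - 32) = sqrt(5476 - 32) = sqrt(5444) = 2*sqrt(1361)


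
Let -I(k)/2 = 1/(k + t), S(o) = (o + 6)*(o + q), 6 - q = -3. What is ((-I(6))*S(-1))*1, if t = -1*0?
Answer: 40/3 ≈ 13.333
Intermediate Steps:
q = 9 (q = 6 - 1*(-3) = 6 + 3 = 9)
t = 0
S(o) = (6 + o)*(9 + o) (S(o) = (o + 6)*(o + 9) = (6 + o)*(9 + o))
I(k) = -2/k (I(k) = -2/(k + 0) = -2/k)
((-I(6))*S(-1))*1 = ((-(-2)/6)*(54 + (-1)² + 15*(-1)))*1 = ((-(-2)/6)*(54 + 1 - 15))*1 = (-1*(-⅓)*40)*1 = ((⅓)*40)*1 = (40/3)*1 = 40/3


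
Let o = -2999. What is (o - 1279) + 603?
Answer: -3675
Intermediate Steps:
(o - 1279) + 603 = (-2999 - 1279) + 603 = -4278 + 603 = -3675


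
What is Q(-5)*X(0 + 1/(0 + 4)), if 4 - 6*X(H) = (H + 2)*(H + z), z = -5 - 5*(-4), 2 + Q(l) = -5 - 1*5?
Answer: 485/8 ≈ 60.625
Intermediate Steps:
Q(l) = -12 (Q(l) = -2 + (-5 - 1*5) = -2 + (-5 - 5) = -2 - 10 = -12)
z = 15 (z = -5 + 20 = 15)
X(H) = ⅔ - (2 + H)*(15 + H)/6 (X(H) = ⅔ - (H + 2)*(H + 15)/6 = ⅔ - (2 + H)*(15 + H)/6)
Q(-5)*X(0 + 1/(0 + 4)) = -12*(-13/3 - 17*(0 + 1/(0 + 4))/6 - (0 + 1/(0 + 4))²/6) = -12*(-13/3 - 17*(0 + 1/4)/6 - (0 + 1/4)²/6) = -12*(-13/3 - 17*(0 + ¼)/6 - (0 + ¼)²/6) = -12*(-13/3 - 17/6*¼ - (¼)²/6) = -12*(-13/3 - 17/24 - ⅙*1/16) = -12*(-13/3 - 17/24 - 1/96) = -12*(-485/96) = 485/8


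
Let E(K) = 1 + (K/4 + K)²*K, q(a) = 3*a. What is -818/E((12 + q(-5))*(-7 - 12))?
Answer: -13088/4629841 ≈ -0.0028269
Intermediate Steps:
E(K) = 1 + 25*K³/16 (E(K) = 1 + (K*(¼) + K)²*K = 1 + (K/4 + K)²*K = 1 + (5*K/4)²*K = 1 + (25*K²/16)*K = 1 + 25*K³/16)
-818/E((12 + q(-5))*(-7 - 12)) = -818/(1 + 25*((12 + 3*(-5))*(-7 - 12))³/16) = -818/(1 + 25*((12 - 15)*(-19))³/16) = -818/(1 + 25*(-3*(-19))³/16) = -818/(1 + (25/16)*57³) = -818/(1 + (25/16)*185193) = -818/(1 + 4629825/16) = -818/4629841/16 = -818*16/4629841 = -13088/4629841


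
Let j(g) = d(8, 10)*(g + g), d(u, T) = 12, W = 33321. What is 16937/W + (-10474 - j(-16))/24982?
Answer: 43455622/416212611 ≈ 0.10441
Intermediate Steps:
j(g) = 24*g (j(g) = 12*(g + g) = 12*(2*g) = 24*g)
16937/W + (-10474 - j(-16))/24982 = 16937/33321 + (-10474 - 24*(-16))/24982 = 16937*(1/33321) + (-10474 - 1*(-384))*(1/24982) = 16937/33321 + (-10474 + 384)*(1/24982) = 16937/33321 - 10090*1/24982 = 16937/33321 - 5045/12491 = 43455622/416212611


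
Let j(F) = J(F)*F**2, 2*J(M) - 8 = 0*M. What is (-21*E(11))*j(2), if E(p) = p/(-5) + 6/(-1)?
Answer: 13776/5 ≈ 2755.2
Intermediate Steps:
J(M) = 4 (J(M) = 4 + (0*M)/2 = 4 + (1/2)*0 = 4 + 0 = 4)
E(p) = -6 - p/5 (E(p) = p*(-1/5) + 6*(-1) = -p/5 - 6 = -6 - p/5)
j(F) = 4*F**2
(-21*E(11))*j(2) = (-21*(-6 - 1/5*11))*(4*2**2) = (-21*(-6 - 11/5))*(4*4) = -21*(-41/5)*16 = (861/5)*16 = 13776/5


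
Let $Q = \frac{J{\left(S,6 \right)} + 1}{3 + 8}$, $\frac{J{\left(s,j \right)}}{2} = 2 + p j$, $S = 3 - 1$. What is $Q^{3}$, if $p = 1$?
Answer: $\frac{4913}{1331} \approx 3.6912$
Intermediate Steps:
$S = 2$
$J{\left(s,j \right)} = 4 + 2 j$ ($J{\left(s,j \right)} = 2 \left(2 + 1 j\right) = 2 \left(2 + j\right) = 4 + 2 j$)
$Q = \frac{17}{11}$ ($Q = \frac{\left(4 + 2 \cdot 6\right) + 1}{3 + 8} = \frac{\left(4 + 12\right) + 1}{11} = \left(16 + 1\right) \frac{1}{11} = 17 \cdot \frac{1}{11} = \frac{17}{11} \approx 1.5455$)
$Q^{3} = \left(\frac{17}{11}\right)^{3} = \frac{4913}{1331}$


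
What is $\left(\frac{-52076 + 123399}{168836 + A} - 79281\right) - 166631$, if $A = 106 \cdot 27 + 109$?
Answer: $- \frac{42249331661}{171807} \approx -2.4591 \cdot 10^{5}$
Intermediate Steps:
$A = 2971$ ($A = 2862 + 109 = 2971$)
$\left(\frac{-52076 + 123399}{168836 + A} - 79281\right) - 166631 = \left(\frac{-52076 + 123399}{168836 + 2971} - 79281\right) - 166631 = \left(\frac{71323}{171807} - 79281\right) - 166631 = - \frac{13620959444}{171807} - 166631 = - \frac{42249331661}{171807}$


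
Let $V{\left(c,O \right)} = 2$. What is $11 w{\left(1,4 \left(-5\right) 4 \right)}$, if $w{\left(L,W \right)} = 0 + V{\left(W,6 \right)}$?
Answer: $22$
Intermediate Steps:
$w{\left(L,W \right)} = 2$ ($w{\left(L,W \right)} = 0 + 2 = 2$)
$11 w{\left(1,4 \left(-5\right) 4 \right)} = 11 \cdot 2 = 22$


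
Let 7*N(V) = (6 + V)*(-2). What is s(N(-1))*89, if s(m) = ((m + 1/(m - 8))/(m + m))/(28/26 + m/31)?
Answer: 178007921/3838560 ≈ 46.374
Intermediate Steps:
N(V) = -12/7 - 2*V/7 (N(V) = ((6 + V)*(-2))/7 = (-12 - 2*V)/7 = -12/7 - 2*V/7)
s(m) = (m + 1/(-8 + m))/(2*m*(14/13 + m/31)) (s(m) = ((m + 1/(-8 + m))/((2*m)))/(28*(1/26) + m*(1/31)) = ((m + 1/(-8 + m))*(1/(2*m)))/(14/13 + m/31) = ((m + 1/(-8 + m))/(2*m))/(14/13 + m/31) = (m + 1/(-8 + m))/(2*m*(14/13 + m/31)))
s(N(-1))*89 = (403*(1 + (-12/7 - 2/7*(-1))² - 8*(-12/7 - 2/7*(-1)))/(2*(-12/7 - 2/7*(-1))*(-3472 + 13*(-12/7 - 2/7*(-1))² + 330*(-12/7 - 2/7*(-1)))))*89 = (403*(1 + (-12/7 + 2/7)² - 8*(-12/7 + 2/7))/(2*(-12/7 + 2/7)*(-3472 + 13*(-12/7 + 2/7)² + 330*(-12/7 + 2/7))))*89 = (403*(1 + (-10/7)² - 8*(-10/7))/(2*(-10/7)*(-3472 + 13*(-10/7)² + 330*(-10/7))))*89 = ((403/2)*(-7/10)*(1 + 100/49 + 80/7)/(-3472 + 13*(100/49) - 3300/7))*89 = ((403/2)*(-7/10)*(709/49)/(-3472 + 1300/49 - 3300/7))*89 = ((403/2)*(-7/10)*(709/49)/(-191928/49))*89 = ((403/2)*(-7/10)*(-49/191928)*(709/49))*89 = (2000089/3838560)*89 = 178007921/3838560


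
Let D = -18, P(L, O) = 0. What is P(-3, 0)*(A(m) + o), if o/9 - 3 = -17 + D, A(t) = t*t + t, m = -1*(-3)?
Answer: 0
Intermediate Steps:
m = 3
A(t) = t + t² (A(t) = t² + t = t + t²)
o = -288 (o = 27 + 9*(-17 - 18) = 27 + 9*(-35) = 27 - 315 = -288)
P(-3, 0)*(A(m) + o) = 0*(3*(1 + 3) - 288) = 0*(3*4 - 288) = 0*(12 - 288) = 0*(-276) = 0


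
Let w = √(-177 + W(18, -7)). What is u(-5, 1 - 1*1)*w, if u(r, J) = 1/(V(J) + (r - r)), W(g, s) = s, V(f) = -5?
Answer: -2*I*√46/5 ≈ -2.7129*I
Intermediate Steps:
u(r, J) = -⅕ (u(r, J) = 1/(-5 + (r - r)) = 1/(-5 + 0) = 1/(-5) = -⅕)
w = 2*I*√46 (w = √(-177 - 7) = √(-184) = 2*I*√46 ≈ 13.565*I)
u(-5, 1 - 1*1)*w = -2*I*√46/5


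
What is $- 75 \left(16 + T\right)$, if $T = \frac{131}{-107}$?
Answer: $- \frac{118575}{107} \approx -1108.2$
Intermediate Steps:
$T = - \frac{131}{107}$ ($T = 131 \left(- \frac{1}{107}\right) = - \frac{131}{107} \approx -1.2243$)
$- 75 \left(16 + T\right) = - 75 \left(16 - \frac{131}{107}\right) = \left(-75\right) \frac{1581}{107} = - \frac{118575}{107}$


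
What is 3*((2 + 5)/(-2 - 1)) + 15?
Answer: 8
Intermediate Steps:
3*((2 + 5)/(-2 - 1)) + 15 = 3*(7/(-3)) + 15 = 3*(7*(-⅓)) + 15 = 3*(-7/3) + 15 = -7 + 15 = 8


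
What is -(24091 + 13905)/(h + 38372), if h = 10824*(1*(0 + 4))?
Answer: -9499/20417 ≈ -0.46525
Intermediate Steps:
h = 43296 (h = 10824*(1*4) = 10824*4 = 43296)
-(24091 + 13905)/(h + 38372) = -(24091 + 13905)/(43296 + 38372) = -37996/81668 = -1*9499/20417 = -9499/20417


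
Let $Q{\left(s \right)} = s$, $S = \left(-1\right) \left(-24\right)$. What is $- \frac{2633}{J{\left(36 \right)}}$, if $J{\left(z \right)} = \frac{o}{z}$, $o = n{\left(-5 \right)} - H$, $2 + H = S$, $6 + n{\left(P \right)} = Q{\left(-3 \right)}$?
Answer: $\frac{94788}{31} \approx 3057.7$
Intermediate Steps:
$S = 24$
$n{\left(P \right)} = -9$ ($n{\left(P \right)} = -6 - 3 = -9$)
$H = 22$ ($H = -2 + 24 = 22$)
$o = -31$ ($o = -9 - 22 = -31$)
$J{\left(z \right)} = - \frac{31}{z}$
$- \frac{2633}{J{\left(36 \right)}} = - \frac{2633}{\left(-31\right) \frac{1}{36}} = - \frac{2633}{- \frac{31}{36}} = \left(-2633\right) \left(- \frac{36}{31}\right) = \frac{94788}{31}$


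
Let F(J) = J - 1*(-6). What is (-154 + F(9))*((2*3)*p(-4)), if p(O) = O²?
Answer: -13344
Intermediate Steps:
F(J) = 6 + J (F(J) = J + 6 = 6 + J)
(-154 + F(9))*((2*3)*p(-4)) = (-154 + (6 + 9))*((2*3)*(-4)²) = (-154 + 15)*(6*16) = -139*96 = -13344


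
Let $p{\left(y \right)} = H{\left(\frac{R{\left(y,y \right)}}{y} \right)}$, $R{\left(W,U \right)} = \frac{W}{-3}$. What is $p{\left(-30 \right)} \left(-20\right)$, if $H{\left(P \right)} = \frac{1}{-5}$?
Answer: $4$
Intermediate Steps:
$R{\left(W,U \right)} = - \frac{W}{3}$ ($R{\left(W,U \right)} = W \left(- \frac{1}{3}\right) = - \frac{W}{3}$)
$H{\left(P \right)} = - \frac{1}{5}$
$p{\left(y \right)} = - \frac{1}{5}$
$p{\left(-30 \right)} \left(-20\right) = \left(- \frac{1}{5}\right) \left(-20\right) = 4$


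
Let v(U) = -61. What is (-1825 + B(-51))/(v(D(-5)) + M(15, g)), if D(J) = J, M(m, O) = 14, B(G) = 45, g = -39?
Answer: 1780/47 ≈ 37.872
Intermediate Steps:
(-1825 + B(-51))/(v(D(-5)) + M(15, g)) = (-1825 + 45)/(-61 + 14) = -1780/(-47) = -1780*(-1/47) = 1780/47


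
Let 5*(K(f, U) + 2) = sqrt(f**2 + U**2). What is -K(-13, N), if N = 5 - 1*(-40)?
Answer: 2 - sqrt(2194)/5 ≈ -7.3680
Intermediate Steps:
N = 45 (N = 5 + 40 = 45)
K(f, U) = -2 + sqrt(U**2 + f**2)/5 (K(f, U) = -2 + sqrt(f**2 + U**2)/5 = -2 + sqrt(U**2 + f**2)/5)
-K(-13, N) = -(-2 + sqrt(45**2 + (-13)**2)/5) = -(-2 + sqrt(2025 + 169)/5) = -(-2 + sqrt(2194)/5) = 2 - sqrt(2194)/5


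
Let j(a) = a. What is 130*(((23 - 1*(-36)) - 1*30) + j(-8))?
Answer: 2730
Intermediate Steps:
130*(((23 - 1*(-36)) - 1*30) + j(-8)) = 130*(((23 - 1*(-36)) - 1*30) - 8) = 130*(((23 + 36) - 30) - 8) = 130*((59 - 30) - 8) = 130*(29 - 8) = 130*21 = 2730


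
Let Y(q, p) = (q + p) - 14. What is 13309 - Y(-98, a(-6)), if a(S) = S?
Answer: 13427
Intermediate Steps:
Y(q, p) = -14 + p + q (Y(q, p) = (p + q) - 14 = -14 + p + q)
13309 - Y(-98, a(-6)) = 13309 - (-14 - 6 - 98) = 13309 - 1*(-118) = 13309 + 118 = 13427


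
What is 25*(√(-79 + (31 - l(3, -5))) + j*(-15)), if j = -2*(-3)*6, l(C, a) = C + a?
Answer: -13500 + 25*I*√46 ≈ -13500.0 + 169.56*I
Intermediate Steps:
j = 36 (j = 6*6 = 36)
25*(√(-79 + (31 - l(3, -5))) + j*(-15)) = 25*(√(-79 + (31 - (3 - 5))) + 36*(-15)) = 25*(√(-79 + (31 - 1*(-2))) - 540) = 25*(√(-79 + (31 + 2)) - 540) = 25*(√(-79 + 33) - 540) = 25*(√(-46) - 540) = 25*(I*√46 - 540) = 25*(-540 + I*√46) = -13500 + 25*I*√46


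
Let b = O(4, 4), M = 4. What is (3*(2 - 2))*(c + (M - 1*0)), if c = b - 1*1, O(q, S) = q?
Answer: 0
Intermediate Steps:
b = 4
c = 3 (c = 4 - 1*1 = 4 - 1 = 3)
(3*(2 - 2))*(c + (M - 1*0)) = (3*(2 - 2))*(3 + (4 - 1*0)) = (3*0)*(3 + (4 + 0)) = 0*(3 + 4) = 0*7 = 0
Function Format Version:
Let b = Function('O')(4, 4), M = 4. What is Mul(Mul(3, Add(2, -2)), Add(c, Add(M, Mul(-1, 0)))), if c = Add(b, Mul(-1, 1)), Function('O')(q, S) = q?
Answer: 0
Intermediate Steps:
b = 4
c = 3 (c = Add(4, Mul(-1, 1)) = Add(4, -1) = 3)
Mul(Mul(3, Add(2, -2)), Add(c, Add(M, Mul(-1, 0)))) = Mul(Mul(3, Add(2, -2)), Add(3, Add(4, Mul(-1, 0)))) = Mul(Mul(3, 0), Add(3, Add(4, 0))) = Mul(0, Add(3, 4)) = Mul(0, 7) = 0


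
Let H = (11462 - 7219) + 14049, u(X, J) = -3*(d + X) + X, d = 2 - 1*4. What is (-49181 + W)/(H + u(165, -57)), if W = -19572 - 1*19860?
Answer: -88613/17968 ≈ -4.9317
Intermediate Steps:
d = -2 (d = 2 - 4 = -2)
u(X, J) = 6 - 2*X (u(X, J) = -3*(-2 + X) + X = (6 - 3*X) + X = 6 - 2*X)
W = -39432 (W = -19572 - 19860 = -39432)
H = 18292 (H = 4243 + 14049 = 18292)
(-49181 + W)/(H + u(165, -57)) = (-49181 - 39432)/(18292 + (6 - 2*165)) = -88613/(18292 + (6 - 330)) = -88613/(18292 - 324) = -88613/17968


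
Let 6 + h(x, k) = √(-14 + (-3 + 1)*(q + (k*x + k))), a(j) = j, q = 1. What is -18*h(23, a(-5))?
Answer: 108 - 72*√14 ≈ -161.40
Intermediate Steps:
h(x, k) = -6 + √(-16 - 2*k - 2*k*x) (h(x, k) = -6 + √(-14 + (-3 + 1)*(1 + (k*x + k))) = -6 + √(-14 - 2*(1 + (k + k*x))) = -6 + √(-14 - 2*(1 + k + k*x)) = -6 + √(-14 + (-2 - 2*k - 2*k*x)) = -6 + √(-16 - 2*k - 2*k*x))
-18*h(23, a(-5)) = -18*(-6 + √(-16 - 2*(-5) - 2*(-5)*23)) = -18*(-6 + √(-16 + 10 + 230)) = -18*(-6 + √224) = -18*(-6 + 4*√14) = 108 - 72*√14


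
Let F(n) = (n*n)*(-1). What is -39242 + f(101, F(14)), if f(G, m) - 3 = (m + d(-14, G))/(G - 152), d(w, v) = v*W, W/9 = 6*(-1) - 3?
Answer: -1992812/51 ≈ -39075.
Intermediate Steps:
F(n) = -n² (F(n) = n²*(-1) = -n²)
W = -81 (W = 9*(6*(-1) - 3) = 9*(-6 - 3) = 9*(-9) = -81)
d(w, v) = -81*v (d(w, v) = v*(-81) = -81*v)
f(G, m) = 3 + (m - 81*G)/(-152 + G) (f(G, m) = 3 + (m - 81*G)/(G - 152) = 3 + (m - 81*G)/(-152 + G))
-39242 + f(101, F(14)) = -39242 + (-456 - 1*14² - 78*101)/(-152 + 101) = -39242 + (-456 - 1*196 - 7878)/(-51) = -39242 - (-456 - 196 - 7878)/51 = -39242 - 1/51*(-8530) = -39242 + 8530/51 = -1992812/51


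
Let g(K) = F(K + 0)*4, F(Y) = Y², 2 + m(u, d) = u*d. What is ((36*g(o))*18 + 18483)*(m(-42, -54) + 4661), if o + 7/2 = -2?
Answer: 671163957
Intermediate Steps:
o = -11/2 (o = -7/2 - 2 = -11/2 ≈ -5.5000)
m(u, d) = -2 + d*u (m(u, d) = -2 + u*d = -2 + d*u)
g(K) = 4*K² (g(K) = (K + 0)²*4 = K²*4 = 4*K²)
((36*g(o))*18 + 18483)*(m(-42, -54) + 4661) = ((36*(4*(-11/2)²))*18 + 18483)*((-2 - 54*(-42)) + 4661) = ((36*(4*(121/4)))*18 + 18483)*((-2 + 2268) + 4661) = ((36*121)*18 + 18483)*(2266 + 4661) = (4356*18 + 18483)*6927 = (78408 + 18483)*6927 = 96891*6927 = 671163957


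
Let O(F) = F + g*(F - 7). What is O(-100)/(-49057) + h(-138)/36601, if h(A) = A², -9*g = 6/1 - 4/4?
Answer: 8421532937/16159817313 ≈ 0.52114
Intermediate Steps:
g = -5/9 (g = -(6/1 - 4/4)/9 = -(6*1 - 4*¼)/9 = -(6 - 1)/9 = -⅑*5 = -5/9 ≈ -0.55556)
O(F) = 35/9 + 4*F/9 (O(F) = F - 5*(F - 7)/9 = F - 5*(-7 + F)/9 = F + (35/9 - 5*F/9) = 35/9 + 4*F/9)
O(-100)/(-49057) + h(-138)/36601 = (35/9 + (4/9)*(-100))/(-49057) + (-138)²/36601 = (35/9 - 400/9)*(-1/49057) + 19044*(1/36601) = -365/9*(-1/49057) + 19044/36601 = 365/441513 + 19044/36601 = 8421532937/16159817313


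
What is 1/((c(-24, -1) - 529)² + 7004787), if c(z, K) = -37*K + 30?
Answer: 1/7218231 ≈ 1.3854e-7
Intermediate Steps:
c(z, K) = 30 - 37*K
1/((c(-24, -1) - 529)² + 7004787) = 1/(((30 - 37*(-1)) - 529)² + 7004787) = 1/(((30 + 37) - 529)² + 7004787) = 1/((67 - 529)² + 7004787) = 1/((-462)² + 7004787) = 1/(213444 + 7004787) = 1/7218231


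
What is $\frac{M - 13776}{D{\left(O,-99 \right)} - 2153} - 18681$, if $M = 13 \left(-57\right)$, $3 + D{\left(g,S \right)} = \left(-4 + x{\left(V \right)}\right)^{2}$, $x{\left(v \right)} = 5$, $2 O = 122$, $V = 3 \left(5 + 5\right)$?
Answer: $- \frac{40243038}{2155} \approx -18674.0$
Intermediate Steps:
$V = 30$ ($V = 3 \cdot 10 = 30$)
$O = 61$ ($O = \frac{1}{2} \cdot 122 = 61$)
$D{\left(g,S \right)} = -2$ ($D{\left(g,S \right)} = -3 + \left(-4 + 5\right)^{2} = -3 + 1^{2} = -3 + 1 = -2$)
$M = -741$
$\frac{M - 13776}{D{\left(O,-99 \right)} - 2153} - 18681 = \frac{-741 - 13776}{-2 - 2153} - 18681 = - \frac{14517}{-2155} - 18681 = \left(-14517\right) \left(- \frac{1}{2155}\right) - 18681 = \frac{14517}{2155} - 18681 = - \frac{40243038}{2155}$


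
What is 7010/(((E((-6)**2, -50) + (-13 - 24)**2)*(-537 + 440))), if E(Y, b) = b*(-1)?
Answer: -7010/137643 ≈ -0.050929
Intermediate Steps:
E(Y, b) = -b
7010/(((E((-6)**2, -50) + (-13 - 24)**2)*(-537 + 440))) = 7010/(((-1*(-50) + (-13 - 24)**2)*(-537 + 440))) = 7010/(((50 + (-37)**2)*(-97))) = 7010/(((50 + 1369)*(-97))) = 7010/((1419*(-97))) = 7010/(-137643) = 7010*(-1/137643) = -7010/137643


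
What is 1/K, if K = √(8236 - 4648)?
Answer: √897/1794 ≈ 0.016695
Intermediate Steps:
K = 2*√897 (K = √3588 = 2*√897 ≈ 59.900)
1/K = 1/(2*√897) = √897/1794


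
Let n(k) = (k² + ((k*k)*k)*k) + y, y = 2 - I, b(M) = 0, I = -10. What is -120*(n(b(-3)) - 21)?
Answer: 1080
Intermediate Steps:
y = 12 (y = 2 - 1*(-10) = 2 + 10 = 12)
n(k) = 12 + k² + k⁴ (n(k) = (k² + ((k*k)*k)*k) + 12 = (k² + (k²*k)*k) + 12 = (k² + k³*k) + 12 = (k² + k⁴) + 12 = 12 + k² + k⁴)
-120*(n(b(-3)) - 21) = -120*((12 + 0² + 0⁴) - 21) = -120*((12 + 0 + 0) - 21) = -120*(12 - 21) = -120*(-9) = 1080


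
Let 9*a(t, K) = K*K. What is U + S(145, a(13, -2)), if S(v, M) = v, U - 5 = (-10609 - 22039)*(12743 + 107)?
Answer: -419526650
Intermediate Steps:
a(t, K) = K²/9 (a(t, K) = (K*K)/9 = K²/9)
U = -419526795 (U = 5 + (-10609 - 22039)*(12743 + 107) = 5 - 32648*12850 = 5 - 419526800 = -419526795)
U + S(145, a(13, -2)) = -419526795 + 145 = -419526650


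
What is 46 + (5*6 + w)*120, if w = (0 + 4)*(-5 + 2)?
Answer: 2206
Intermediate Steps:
w = -12 (w = 4*(-3) = -12)
46 + (5*6 + w)*120 = 46 + (5*6 - 12)*120 = 46 + (30 - 12)*120 = 46 + 18*120 = 46 + 2160 = 2206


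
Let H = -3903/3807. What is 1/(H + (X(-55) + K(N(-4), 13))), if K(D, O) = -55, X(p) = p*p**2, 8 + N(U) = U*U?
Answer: -1269/211200971 ≈ -6.0085e-6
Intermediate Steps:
N(U) = -8 + U**2 (N(U) = -8 + U*U = -8 + U**2)
X(p) = p**3
H = -1301/1269 (H = -3903*1/3807 = -1301/1269 ≈ -1.0252)
1/(H + (X(-55) + K(N(-4), 13))) = 1/(-1301/1269 + ((-55)**3 - 55)) = 1/(-1301/1269 + (-166375 - 55)) = 1/(-1301/1269 - 166430) = 1/(-211200971/1269) = -1269/211200971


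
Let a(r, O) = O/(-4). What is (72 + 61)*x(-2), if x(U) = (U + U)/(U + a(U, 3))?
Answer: 2128/11 ≈ 193.45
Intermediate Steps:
a(r, O) = -O/4 (a(r, O) = O*(-¼) = -O/4)
x(U) = 2*U/(-¾ + U) (x(U) = (U + U)/(U - ¼*3) = (2*U)/(U - ¾) = (2*U)/(-¾ + U) = 2*U/(-¾ + U))
(72 + 61)*x(-2) = (72 + 61)*(8*(-2)/(-3 + 4*(-2))) = 133*(8*(-2)/(-3 - 8)) = 133*(8*(-2)/(-11)) = 133*(8*(-2)*(-1/11)) = 133*(16/11) = 2128/11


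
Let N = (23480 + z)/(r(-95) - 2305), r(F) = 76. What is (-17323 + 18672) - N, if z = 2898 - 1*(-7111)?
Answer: 1013470/743 ≈ 1364.0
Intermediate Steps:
z = 10009 (z = 2898 + 7111 = 10009)
N = -11163/743 (N = (23480 + 10009)/(76 - 2305) = 33489/(-2229) = 33489*(-1/2229) = -11163/743 ≈ -15.024)
(-17323 + 18672) - N = (-17323 + 18672) - 1*(-11163/743) = 1349 + 11163/743 = 1013470/743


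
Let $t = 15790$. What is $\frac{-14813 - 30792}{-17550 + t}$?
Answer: $\frac{9121}{352} \approx 25.912$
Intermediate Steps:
$\frac{-14813 - 30792}{-17550 + t} = \frac{-14813 - 30792}{-17550 + 15790} = - \frac{45605}{-1760} = \left(-45605\right) \left(- \frac{1}{1760}\right) = \frac{9121}{352}$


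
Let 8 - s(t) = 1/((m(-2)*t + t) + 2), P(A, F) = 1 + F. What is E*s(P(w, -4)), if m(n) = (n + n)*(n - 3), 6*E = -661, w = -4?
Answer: -107743/122 ≈ -883.14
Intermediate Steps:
E = -661/6 (E = (⅙)*(-661) = -661/6 ≈ -110.17)
m(n) = 2*n*(-3 + n) (m(n) = (2*n)*(-3 + n) = 2*n*(-3 + n))
s(t) = 8 - 1/(2 + 21*t) (s(t) = 8 - 1/(((2*(-2)*(-3 - 2))*t + t) + 2) = 8 - 1/(((2*(-2)*(-5))*t + t) + 2) = 8 - 1/((20*t + t) + 2) = 8 - 1/(21*t + 2) = 8 - 1/(2 + 21*t))
E*s(P(w, -4)) = -661*(5 + 56*(1 - 4))/(2*(2 + 21*(1 - 4))) = -661*(5 + 56*(-3))/(2*(2 + 21*(-3))) = -661*(5 - 168)/(2*(2 - 63)) = -661*(-163)/(2*(-61)) = -661*(-1)*(-163)/(2*61) = -661/6*489/61 = -107743/122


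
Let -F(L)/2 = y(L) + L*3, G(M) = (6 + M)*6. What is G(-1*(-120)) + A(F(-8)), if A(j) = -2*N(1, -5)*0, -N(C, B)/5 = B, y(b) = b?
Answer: 756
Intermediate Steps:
N(C, B) = -5*B
G(M) = 36 + 6*M
F(L) = -8*L (F(L) = -2*(L + L*3) = -2*(L + 3*L) = -8*L)
A(j) = 0 (A(j) = -(-10)*(-5)*0 = -2*25*0 = -50*0 = 0)
G(-1*(-120)) + A(F(-8)) = (36 + 6*(-1*(-120))) + 0 = (36 + 6*120) + 0 = (36 + 720) + 0 = 756 + 0 = 756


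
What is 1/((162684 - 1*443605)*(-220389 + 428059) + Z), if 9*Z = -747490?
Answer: -9/525050524120 ≈ -1.7141e-11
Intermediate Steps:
Z = -747490/9 (Z = (1/9)*(-747490) = -747490/9 ≈ -83055.)
1/((162684 - 1*443605)*(-220389 + 428059) + Z) = 1/((162684 - 1*443605)*(-220389 + 428059) - 747490/9) = 1/((162684 - 443605)*207670 - 747490/9) = 1/(-280921*207670 - 747490/9) = 1/(-58338864070 - 747490/9) = 1/(-525050524120/9) = -9/525050524120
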